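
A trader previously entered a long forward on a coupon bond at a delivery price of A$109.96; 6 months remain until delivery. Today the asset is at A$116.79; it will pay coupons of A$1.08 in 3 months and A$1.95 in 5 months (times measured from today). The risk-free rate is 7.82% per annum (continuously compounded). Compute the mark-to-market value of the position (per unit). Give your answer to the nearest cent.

A$8.10

PV(remaining coupons) I = 1.08·e^(−0.0782·3/12) + 1.95·e^(−0.0782·5/12) = 2.9466
Current forward F = (S − I)·e^(rT) = (116.79 − 2.9466)·e^(0.0782·6/12) = 113.8434 × 1.039874 = 118.3828
Value (long) = (F − K)·e^(−rT) = (118.3828 − 109.96) × 0.961655 = 8.0998
Value = A$8.10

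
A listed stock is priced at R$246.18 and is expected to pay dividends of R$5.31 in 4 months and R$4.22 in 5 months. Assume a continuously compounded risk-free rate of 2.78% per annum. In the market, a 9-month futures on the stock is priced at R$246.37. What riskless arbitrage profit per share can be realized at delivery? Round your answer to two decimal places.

PV(dividends) I = 5.31·e^(−0.0278·4/12) + 4.22·e^(−0.0278·5/12) = 9.4324
Fair futures F* = (S − I)·e^(rT) = (246.18 − 9.4324)·e^0.020850 = 236.7476 × 1.021069 = 241.7356
Market R$246.37 > fair 241.7356: forward overpriced → cash-and-carry (borrow at r, buy the stock and collect the dividends, short the forward).
Profit at T = |F_mkt − F*| = |246.37 − 241.7356| = R$4.63 per share

R$4.63 per share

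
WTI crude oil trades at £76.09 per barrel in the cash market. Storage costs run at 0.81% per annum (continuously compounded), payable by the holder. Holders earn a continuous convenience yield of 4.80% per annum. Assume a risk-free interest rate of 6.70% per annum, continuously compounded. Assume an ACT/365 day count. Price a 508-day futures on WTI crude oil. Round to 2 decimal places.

Net carry = r + u − y = 0.0670 + 0.0081 − 0.0480 = 0.0271
F = S·e^((r+u−y)T) = 76.09 · e^(0.0271 × 508/365) = 76.09 · e^0.037717
= 76.09 × 1.038437 = £79.01 per barrel

£79.01 per barrel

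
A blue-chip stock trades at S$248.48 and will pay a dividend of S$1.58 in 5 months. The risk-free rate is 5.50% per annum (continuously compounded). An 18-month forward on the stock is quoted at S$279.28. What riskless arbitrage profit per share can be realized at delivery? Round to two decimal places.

S$11.11 per share

PV(dividends) I = 1.58·e^(−0.0550·5/12) = 1.5442
Fair forward F* = (S − I)·e^(rT) = (248.48 − 1.5442)·e^0.082500 = 246.9358 × 1.085999 = 268.1720
Market S$279.28 > fair 268.1720: forward overpriced → cash-and-carry (borrow at r, buy the stock and collect the dividends, short the forward).
Profit at T = |F_mkt − F*| = |279.28 − 268.1720| = S$11.11 per share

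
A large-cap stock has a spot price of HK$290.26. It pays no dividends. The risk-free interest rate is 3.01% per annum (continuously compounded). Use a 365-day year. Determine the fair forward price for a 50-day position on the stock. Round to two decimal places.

HK$291.46

F = S·e^(rT) = 290.26 · e^(0.0301 × 50/365)
= 290.26 · e^0.004123 = 290.26 × 1.004132
F = HK$291.46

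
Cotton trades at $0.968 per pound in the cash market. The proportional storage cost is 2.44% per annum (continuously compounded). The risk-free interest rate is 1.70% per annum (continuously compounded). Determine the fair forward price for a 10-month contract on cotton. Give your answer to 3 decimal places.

$1.002 per pound

Net carry = r + u − y = 0.0170 + 0.0244 − 0.0000 = 0.0414
F = S·e^((r+u−y)T) = 0.968 · e^(0.0414 × 10/12) = 0.968 · e^0.034500
= 0.968 × 1.035102 = $1.002 per pound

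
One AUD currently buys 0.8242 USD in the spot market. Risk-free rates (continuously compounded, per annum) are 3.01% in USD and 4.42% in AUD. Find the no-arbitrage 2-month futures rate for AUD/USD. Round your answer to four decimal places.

0.8223

F = S·e^((r_USD − r_AUD)T) = 0.8242 · e^((0.0301 − 0.0442) × 2/12)
= 0.8242 · e^-0.002350 = 0.8242 × 0.997653
F = 0.8223 USD per AUD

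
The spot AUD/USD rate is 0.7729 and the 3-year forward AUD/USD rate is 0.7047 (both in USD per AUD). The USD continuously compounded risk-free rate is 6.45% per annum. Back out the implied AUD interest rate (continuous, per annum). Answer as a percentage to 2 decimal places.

F = S·e^((r_USD − r_AUD)T) ⇒ r_AUD = r_USD − ln(F/S)/T
ln(0.7047/0.7729) = -0.092377; /(3) = -0.030792
r_AUD = 0.0645 + 0.030792 = 0.095292
r_AUD = 9.53%

9.53%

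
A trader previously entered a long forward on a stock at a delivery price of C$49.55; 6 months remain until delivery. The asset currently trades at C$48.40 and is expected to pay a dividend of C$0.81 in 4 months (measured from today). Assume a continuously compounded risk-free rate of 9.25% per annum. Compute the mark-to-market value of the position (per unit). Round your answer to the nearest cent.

PV(remaining dividends) I = 0.81·e^(−0.0925·4/12) = 0.7854
Current forward F = (S − I)·e^(rT) = (48.40 − 0.7854)·e^(0.0925·6/12) = 47.6146 × 1.047336 = 49.8685
Value (long) = (F − K)·e^(−rT) = (49.8685 − 49.55) × 0.954803 = 0.3041
Value = C$0.30

C$0.30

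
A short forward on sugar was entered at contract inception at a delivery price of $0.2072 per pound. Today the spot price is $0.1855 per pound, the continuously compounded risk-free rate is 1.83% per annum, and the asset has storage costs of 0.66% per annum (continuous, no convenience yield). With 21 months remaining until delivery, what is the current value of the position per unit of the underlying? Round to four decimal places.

$0.0130 per pound

Current fair forward for the remaining 21 months: F = S·e^((r + u)·T), (r + u) = 0.0183 + 0.0066 = 0.0249
F = 0.1855 · e^(0.0249 × 21/12) = 0.1855 × 1.044538 = 0.1938
Value of long forward = (F − K)·e^(−rT) = (0.1938 − 0.2072) · e^(−0.0183·21/12)
= -0.0134 × 0.968482 = -0.0130
Short position value = −(long value) = $0.0130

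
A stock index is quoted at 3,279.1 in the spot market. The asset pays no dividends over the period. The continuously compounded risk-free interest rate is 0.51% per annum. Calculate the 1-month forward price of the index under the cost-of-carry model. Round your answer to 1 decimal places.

3,280.5

F = S·e^(rT) = 3279.1 · e^(0.0051 × 1/12)
= 3279.1 · e^0.000425 = 3279.1 × 1.000425
F = 3,280.5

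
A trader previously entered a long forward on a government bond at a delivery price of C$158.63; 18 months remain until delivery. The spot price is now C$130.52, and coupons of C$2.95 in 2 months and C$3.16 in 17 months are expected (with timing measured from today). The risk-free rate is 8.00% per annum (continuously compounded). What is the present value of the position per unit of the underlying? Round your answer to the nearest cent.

PV(remaining coupons) I = 2.95·e^(−0.0800·2/12) + 3.16·e^(−0.0800·17/12) = 5.7323
Current forward F = (S − I)·e^(rT) = (130.52 − 5.7323)·e^(0.0800·18/12) = 124.7877 × 1.127497 = 140.6978
Value (long) = (F − K)·e^(−rT) = (140.6978 − 158.63) × 0.886920 = -15.9044
Value = -C$15.90

-C$15.90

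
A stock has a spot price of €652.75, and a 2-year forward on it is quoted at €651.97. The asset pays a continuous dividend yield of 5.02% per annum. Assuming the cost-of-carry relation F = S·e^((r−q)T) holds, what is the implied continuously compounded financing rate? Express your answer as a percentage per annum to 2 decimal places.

From F = S·e^((r−q)T): (r − q) = ln(F/S)/T
ln(651.97/652.75) = ln(0.998805) = -0.001196
(r − q) = -0.001196 / (2) = -0.000598
r = ln(F/S)/T + q = -0.000598 + 0.0502 = 0.049602
r = 4.96%

4.96%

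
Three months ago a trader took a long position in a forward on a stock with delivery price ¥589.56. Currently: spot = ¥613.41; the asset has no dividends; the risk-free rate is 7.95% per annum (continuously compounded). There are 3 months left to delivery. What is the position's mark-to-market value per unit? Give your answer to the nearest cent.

¥35.45

Current fair forward for the remaining 3 months: F = S·e^(r·T), r = 0.0795
F = 613.41 · e^(0.0795 × 3/12) = 613.41 × 1.020074 = 625.7236
Value of long forward = (F − K)·e^(−rT) = (625.7236 − 589.56) · e^(−0.0795·3/12)
= 36.1636 × 0.980321 = 35.45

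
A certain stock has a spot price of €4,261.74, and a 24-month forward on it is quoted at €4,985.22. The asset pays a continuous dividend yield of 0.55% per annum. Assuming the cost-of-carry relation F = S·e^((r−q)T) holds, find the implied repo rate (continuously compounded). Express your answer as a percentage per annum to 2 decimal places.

From F = S·e^((r−q)T): (r − q) = ln(F/S)/T
ln(4985.22/4261.74) = ln(1.169762) = 0.156800
(r − q) = 0.156800 / (24/12) = 0.078400
r = ln(F/S)/T + q = 0.078400 + 0.0055 = 0.083900
r = 8.39%

8.39%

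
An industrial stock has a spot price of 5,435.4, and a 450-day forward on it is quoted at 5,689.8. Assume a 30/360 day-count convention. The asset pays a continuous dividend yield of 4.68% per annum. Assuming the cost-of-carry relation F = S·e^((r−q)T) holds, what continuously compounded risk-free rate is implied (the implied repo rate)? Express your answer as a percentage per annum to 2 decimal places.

8.34%

From F = S·e^((r−q)T): (r − q) = ln(F/S)/T
ln(5689.8/5435.4) = ln(1.046804) = 0.045742
(r − q) = 0.045742 / (450/360) = 0.036594
r = ln(F/S)/T + q = 0.036594 + 0.0468 = 0.083394
r = 8.34%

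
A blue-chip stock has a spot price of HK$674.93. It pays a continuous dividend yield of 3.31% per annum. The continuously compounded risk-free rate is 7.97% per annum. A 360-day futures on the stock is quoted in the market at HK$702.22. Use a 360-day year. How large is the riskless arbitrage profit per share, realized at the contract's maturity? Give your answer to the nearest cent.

Fair futures: F* = S·e^(carry·T), with carry = (r − q) = 0.0797 − 0.0331 = 0.0466
F* = 674.93 · e^(0.0466 × 360/360) = 674.93 · e^0.046600 = 674.93 × 1.047703 = HK$707.1262
Market HK$702.22 < fair HK$707.1262: forward underpriced → reverse cash-and-carry (short spot, go long the forward).
At maturity, profit = |F_mkt − F*| = |702.22 − 707.1262| = HK$4.91 per share

HK$4.91 per share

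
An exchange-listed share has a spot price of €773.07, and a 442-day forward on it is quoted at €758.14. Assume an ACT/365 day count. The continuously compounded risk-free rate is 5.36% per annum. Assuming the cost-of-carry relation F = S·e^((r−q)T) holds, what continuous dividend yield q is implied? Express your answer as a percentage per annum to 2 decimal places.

From F = S·e^((r−q)T): (r − q) = ln(F/S)/T
ln(758.14/773.07) = ln(0.980687) = -0.019502
(r − q) = -0.019502 / (442/365) = -0.016105
q = r − ln(F/S)/T = 0.0536 + 0.016105 = 0.069705
q = 6.97%

6.97%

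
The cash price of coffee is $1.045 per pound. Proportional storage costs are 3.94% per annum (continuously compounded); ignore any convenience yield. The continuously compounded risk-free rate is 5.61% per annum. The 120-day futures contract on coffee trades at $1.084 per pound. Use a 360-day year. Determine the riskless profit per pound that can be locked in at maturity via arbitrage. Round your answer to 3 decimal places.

$0.005 per pound

Fair futures: F* = S·e^(carry·T), with carry = (r + u) = 0.0561 + 0.0394 = 0.0955
F* = 1.045 · e^(0.0955 × 120/360) = 1.045 · e^0.031833 = 1.045 × 1.032345 = $1.0788
Market $1.084 > fair $1.0788: forward overpriced → cash-and-carry (buy spot, short the forward).
At maturity, profit = |F_mkt − F*| = |1.084 − 1.0788| = $0.005 per pound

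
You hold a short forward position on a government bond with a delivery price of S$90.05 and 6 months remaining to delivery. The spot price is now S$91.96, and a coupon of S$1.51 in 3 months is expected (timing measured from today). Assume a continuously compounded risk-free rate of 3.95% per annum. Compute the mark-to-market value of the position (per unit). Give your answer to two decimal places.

PV(remaining coupons) I = 1.51·e^(−0.0395·3/12) = 1.4952
Current forward F = (S − I)·e^(rT) = (91.96 − 1.4952)·e^(0.0395·6/12) = 90.4648 × 1.019946 = 92.2692
Value (long) = (F − K)·e^(−rT) = (92.2692 − 90.05) × 0.980444 = 2.1758
Short position value = −(long value) = -S$2.18

-S$2.18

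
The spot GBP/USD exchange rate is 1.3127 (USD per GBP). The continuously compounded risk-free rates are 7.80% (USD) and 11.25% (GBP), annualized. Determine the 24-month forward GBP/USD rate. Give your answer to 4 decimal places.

1.2252

F = S·e^((r_USD − r_GBP)T) = 1.3127 · e^((0.0780 − 0.1125) × 24/12)
= 1.3127 · e^-0.069000 = 1.3127 × 0.933327
F = 1.2252 USD per GBP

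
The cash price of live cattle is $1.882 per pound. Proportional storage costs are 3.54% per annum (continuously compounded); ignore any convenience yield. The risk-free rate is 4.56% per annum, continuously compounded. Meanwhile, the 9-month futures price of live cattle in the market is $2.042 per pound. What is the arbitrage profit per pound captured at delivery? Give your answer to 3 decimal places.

$0.042 per pound

Fair futures: F* = S·e^(carry·T), with carry = (r + u) = 0.0456 + 0.0354 = 0.0810
F* = 1.882 · e^(0.0810 × 9/12) = 1.882 · e^0.060750 = 1.882 × 1.062633 = $1.9999
Market $2.042 > fair $1.9999: forward overpriced → cash-and-carry (buy spot, short the forward).
At maturity, profit = |F_mkt − F*| = |2.042 − 1.9999| = $0.042 per pound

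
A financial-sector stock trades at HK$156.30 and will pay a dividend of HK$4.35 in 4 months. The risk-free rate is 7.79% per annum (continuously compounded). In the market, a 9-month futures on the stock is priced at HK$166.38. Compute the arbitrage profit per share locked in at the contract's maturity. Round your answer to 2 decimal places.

HK$5.17 per share

PV(dividends) I = 4.35·e^(−0.0779·4/12) = 4.2385
Fair futures F* = (S − I)·e^(rT) = (156.30 − 4.2385)·e^0.058425 = 152.0615 × 1.060165 = 161.2103
Market HK$166.38 > fair 161.2103: forward overpriced → cash-and-carry (borrow at r, buy the stock and collect the dividends, short the forward).
Profit at T = |F_mkt − F*| = |166.38 − 161.2103| = HK$5.17 per share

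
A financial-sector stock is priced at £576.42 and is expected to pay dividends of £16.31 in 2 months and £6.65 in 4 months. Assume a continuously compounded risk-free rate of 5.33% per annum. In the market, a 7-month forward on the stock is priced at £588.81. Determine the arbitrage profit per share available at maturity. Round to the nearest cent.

£17.60 per share

PV(dividends) I = 16.31·e^(−0.0533·2/12) + 6.65·e^(−0.0533·4/12) = 22.6986
Fair forward F* = (S − I)·e^(rT) = (576.42 − 22.6986)·e^0.031092 = 553.7214 × 1.031580 = 571.2079
Market £588.81 > fair 571.2079: forward overpriced → cash-and-carry (borrow at r, buy the stock and collect the dividends, short the forward).
Profit at T = |F_mkt − F*| = |588.81 − 571.2079| = £17.60 per share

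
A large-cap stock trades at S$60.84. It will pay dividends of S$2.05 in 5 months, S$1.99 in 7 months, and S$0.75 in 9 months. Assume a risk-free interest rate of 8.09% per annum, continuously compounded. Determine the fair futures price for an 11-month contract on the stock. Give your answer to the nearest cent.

PV(dividends) I = 2.05·e^(−0.0809·5/12) + 1.99·e^(−0.0809·7/12) + 0.75·e^(−0.0809·9/12)
I = 1.9820 + 1.8983 + 0.7058 = 4.5861
F = (S − I)·e^(rT) = (60.84 − 4.5861) · e^(0.0809·11/12)
= 56.2539 · e^0.074158 = 56.2539 × 1.076977 = S$60.58

S$60.58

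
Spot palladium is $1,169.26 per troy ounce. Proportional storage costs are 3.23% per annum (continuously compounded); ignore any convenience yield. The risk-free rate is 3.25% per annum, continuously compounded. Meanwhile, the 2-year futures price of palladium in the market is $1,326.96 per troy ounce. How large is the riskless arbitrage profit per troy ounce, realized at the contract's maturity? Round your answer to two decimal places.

Fair futures: F* = S·e^(carry·T), with carry = (r + u) = 0.0325 + 0.0323 = 0.0648
F* = 1169.26 · e^(0.0648 × 2) = 1169.26 · e^0.12960000 = 1169.26 × 1.13837294 = $1331.0539
Market $1326.96 < fair $1331.0539: forward underpriced → reverse cash-and-carry (short spot, go long the forward).
At maturity, profit = |F_mkt − F*| = |1326.96 − 1331.0539| = $4.09 per troy ounce

$4.09 per troy ounce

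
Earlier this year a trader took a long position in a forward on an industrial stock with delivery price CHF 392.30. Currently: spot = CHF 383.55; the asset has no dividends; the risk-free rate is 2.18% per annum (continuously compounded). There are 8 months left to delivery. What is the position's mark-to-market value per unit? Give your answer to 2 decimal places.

Current fair forward for the remaining 8 months: F = S·e^(r·T), r = 0.0218
F = 383.55 · e^(0.0218 × 8/12) = 383.55 × 1.014639 = 389.1648
Value of long forward = (F − K)·e^(−rT) = (389.1648 − 392.30) · e^(−0.0218·8/12)
= -3.1352 × 0.985572 = -3.09

-CHF 3.09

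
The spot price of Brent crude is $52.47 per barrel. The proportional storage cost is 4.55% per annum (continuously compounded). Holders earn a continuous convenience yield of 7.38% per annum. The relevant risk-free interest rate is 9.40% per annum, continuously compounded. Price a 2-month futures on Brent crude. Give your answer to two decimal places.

$53.05 per barrel

Net carry = r + u − y = 0.0940 + 0.0455 − 0.0738 = 0.0657
F = S·e^((r+u−y)T) = 52.47 · e^(0.0657 × 2/12) = 52.47 · e^0.010950
= 52.47 × 1.011010 = $53.05 per barrel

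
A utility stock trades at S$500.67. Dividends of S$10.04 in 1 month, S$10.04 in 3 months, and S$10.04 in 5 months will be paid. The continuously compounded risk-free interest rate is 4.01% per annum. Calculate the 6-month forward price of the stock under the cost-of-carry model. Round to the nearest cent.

PV(dividends) I = 10.04·e^(−0.0401·1/12) + 10.04·e^(−0.0401·3/12) + 10.04·e^(−0.0401·5/12)
I = 10.0065 + 9.9399 + 9.8736 = 29.8200
F = (S − I)·e^(rT) = (500.67 − 29.8200) · e^(0.0401·6/12)
= 470.8500 · e^0.020050 = 470.8500 × 1.020252 = S$480.39

S$480.39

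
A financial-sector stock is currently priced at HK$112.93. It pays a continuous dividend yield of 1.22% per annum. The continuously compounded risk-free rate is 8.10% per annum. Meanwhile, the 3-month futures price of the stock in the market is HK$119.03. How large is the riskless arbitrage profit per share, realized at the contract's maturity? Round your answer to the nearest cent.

Fair futures: F* = S·e^(carry·T), with carry = (r − q) = 0.0810 − 0.0122 = 0.0688
F* = 112.93 · e^(0.0688 × 3/12) = 112.93 · e^0.017200 = 112.93 × 1.017349 = HK$114.8892
Market HK$119.03 > fair HK$114.8892: forward overpriced → cash-and-carry (buy spot, short the forward).
At maturity, profit = |F_mkt − F*| = |119.03 − 114.8892| = HK$4.14 per share

HK$4.14 per share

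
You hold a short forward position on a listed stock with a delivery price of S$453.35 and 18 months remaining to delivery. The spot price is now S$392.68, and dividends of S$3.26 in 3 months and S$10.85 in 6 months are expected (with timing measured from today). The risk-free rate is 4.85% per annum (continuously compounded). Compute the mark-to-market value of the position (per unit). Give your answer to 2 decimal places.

S$42.67

PV(remaining dividends) I = 3.26·e^(−0.0485·3/12) + 10.85·e^(−0.0485·6/12) = 13.8108
Current forward F = (S − I)·e^(rT) = (392.68 − 13.8108)·e^(0.0485·18/12) = 378.8692 × 1.075462 = 407.4594
Value (long) = (F − K)·e^(−rT) = (407.4594 − 453.35) × 0.929833 = -42.6706
Short position value = −(long value) = S$42.67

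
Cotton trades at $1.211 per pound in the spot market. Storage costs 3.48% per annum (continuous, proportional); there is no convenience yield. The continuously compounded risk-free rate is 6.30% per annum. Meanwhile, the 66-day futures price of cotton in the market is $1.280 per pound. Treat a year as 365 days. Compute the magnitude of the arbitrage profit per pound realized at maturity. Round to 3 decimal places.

Fair futures: F* = S·e^(carry·T), with carry = (r + u) = 0.0630 + 0.0348 = 0.0978
F* = 1.211 · e^(0.0978 × 66/365) = 1.211 · e^0.017684 = 1.211 × 1.017841 = $1.2326
Market $1.280 > fair $1.2326: forward overpriced → cash-and-carry (buy spot, short the forward).
At maturity, profit = |F_mkt − F*| = |1.280 − 1.2326| = $0.047 per pound

$0.047 per pound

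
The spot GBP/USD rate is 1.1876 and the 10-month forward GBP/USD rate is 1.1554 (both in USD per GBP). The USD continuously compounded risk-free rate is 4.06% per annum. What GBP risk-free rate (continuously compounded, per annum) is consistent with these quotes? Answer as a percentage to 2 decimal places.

7.36%

F = S·e^((r_USD − r_GBP)T) ⇒ r_GBP = r_USD − ln(F/S)/T
ln(1.1554/1.1876) = -0.027488; /(10/12) = -0.032986
r_GBP = 0.0406 + 0.032986 = 0.073586
r_GBP = 7.36%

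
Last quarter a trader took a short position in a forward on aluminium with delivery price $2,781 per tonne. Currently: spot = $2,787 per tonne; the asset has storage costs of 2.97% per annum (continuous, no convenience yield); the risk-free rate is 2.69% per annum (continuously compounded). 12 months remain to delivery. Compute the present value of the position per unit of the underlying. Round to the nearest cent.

-$163.83 per tonne

Current fair forward for the remaining 12 months: F = S·e^((r + u)·T), (r + u) = 0.0269 + 0.0297 = 0.0566
F = 2787 · e^(0.0566 × 12/12) = 2787 × 1.05823243 = 2949.2938
Value of long forward = (F − K)·e^(−rT) = (2949.2938 − 2781) · e^(−0.0269·12/12)
= 168.2938 × 0.97345858 = 163.83
Short position value = −(long value) = -$163.83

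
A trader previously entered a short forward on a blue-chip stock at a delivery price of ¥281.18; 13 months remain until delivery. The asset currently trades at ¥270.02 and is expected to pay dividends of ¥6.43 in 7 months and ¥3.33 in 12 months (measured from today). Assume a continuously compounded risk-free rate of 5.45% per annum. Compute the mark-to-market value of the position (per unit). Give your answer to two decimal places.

¥4.42

PV(remaining dividends) I = 6.43·e^(−0.0545·7/12) + 3.33·e^(−0.0545·12/12) = 9.3822
Current forward F = (S − I)·e^(rT) = (270.02 − 9.3822)·e^(0.0545·13/12) = 260.6378 × 1.060819 = 276.4895
Value (long) = (F − K)·e^(−rT) = (276.4895 − 281.18) × 0.942667 = -4.4216
Short position value = −(long value) = ¥4.42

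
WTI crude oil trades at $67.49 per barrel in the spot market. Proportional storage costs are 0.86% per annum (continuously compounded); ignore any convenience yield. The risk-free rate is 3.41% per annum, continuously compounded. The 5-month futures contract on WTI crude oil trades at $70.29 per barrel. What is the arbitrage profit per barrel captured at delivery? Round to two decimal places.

$1.59 per barrel

Fair futures: F* = S·e^(carry·T), with carry = (r + u) = 0.0341 + 0.0086 = 0.0427
F* = 67.49 · e^(0.0427 × 5/12) = 67.49 · e^0.017792 = 67.49 × 1.017951 = $68.7015
Market $70.29 > fair $68.7015: forward overpriced → cash-and-carry (buy spot, short the forward).
At maturity, profit = |F_mkt − F*| = |70.29 − 68.7015| = $1.59 per barrel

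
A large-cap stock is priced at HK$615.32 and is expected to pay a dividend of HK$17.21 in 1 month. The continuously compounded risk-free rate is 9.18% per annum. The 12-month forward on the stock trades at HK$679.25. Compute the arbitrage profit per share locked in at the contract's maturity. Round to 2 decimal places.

PV(dividends) I = 17.21·e^(−0.0918·1/12) = 17.0788
Fair forward F* = (S − I)·e^(rT) = (615.32 − 17.0788)·e^0.091800 = 598.2412 × 1.096146 = 655.7597
Market HK$679.25 > fair 655.7597: forward overpriced → cash-and-carry (borrow at r, buy the stock and collect the dividends, short the forward).
Profit at T = |F_mkt − F*| = |679.25 − 655.7597| = HK$23.49 per share

HK$23.49 per share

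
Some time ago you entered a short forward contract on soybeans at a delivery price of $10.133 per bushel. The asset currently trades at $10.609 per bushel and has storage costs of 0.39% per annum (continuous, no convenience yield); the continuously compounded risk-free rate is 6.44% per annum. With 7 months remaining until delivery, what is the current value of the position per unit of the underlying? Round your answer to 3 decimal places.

Current fair forward for the remaining 7 months: F = S·e^((r + u)·T), (r + u) = 0.0644 + 0.0039 = 0.0683
F = 10.609 · e^(0.0683 × 7/12) = 10.609 × 1.040646 = 11.0402
Value of long forward = (F − K)·e^(−rT) = (11.0402 − 10.133) · e^(−0.0644·7/12)
= 0.9072 × 0.963130 = 0.874
Short position value = −(long value) = -$0.874

-$0.874 per bushel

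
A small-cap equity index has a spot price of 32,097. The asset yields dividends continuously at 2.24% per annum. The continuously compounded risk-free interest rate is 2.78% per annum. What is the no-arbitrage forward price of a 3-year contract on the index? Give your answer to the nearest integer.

32,621

F = S·e^((r − q)T) = 32097 · e^((0.0278 − 0.0224) × 3)
= 32097 · e^0.016200 = 32097 × 1.016332
F = 32,621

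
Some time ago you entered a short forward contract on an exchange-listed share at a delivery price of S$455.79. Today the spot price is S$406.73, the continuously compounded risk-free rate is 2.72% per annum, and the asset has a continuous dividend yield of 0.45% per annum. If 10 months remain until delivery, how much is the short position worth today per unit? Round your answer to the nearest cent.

S$40.37

Current fair forward for the remaining 10 months: F = S·e^((r − q)·T), (r − q) = 0.0272 − 0.0045 = 0.0227
F = 406.73 · e^(0.0227 × 10/12) = 406.73 × 1.019097 = 414.4973
Value of long forward = (F − K)·e^(−rT) = (414.4973 − 455.79) · e^(−0.0272·10/12)
= -41.2927 × 0.977588 = -40.37
Short position value = −(long value) = S$40.37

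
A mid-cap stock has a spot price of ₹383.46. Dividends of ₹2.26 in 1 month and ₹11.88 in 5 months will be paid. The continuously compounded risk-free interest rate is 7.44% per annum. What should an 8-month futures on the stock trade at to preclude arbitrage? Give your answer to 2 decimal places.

₹388.50

PV(dividends) I = 2.26·e^(−0.0744·1/12) + 11.88·e^(−0.0744·5/12)
I = 2.2460 + 11.5174 = 13.7634
F = (S − I)·e^(rT) = (383.46 − 13.7634) · e^(0.0744·8/12)
= 369.6966 · e^0.049600 = 369.6966 × 1.050851 = ₹388.50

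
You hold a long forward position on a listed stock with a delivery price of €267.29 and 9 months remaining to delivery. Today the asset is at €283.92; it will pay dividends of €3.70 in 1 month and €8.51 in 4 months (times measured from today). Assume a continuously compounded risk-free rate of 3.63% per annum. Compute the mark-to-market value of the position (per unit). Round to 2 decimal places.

PV(remaining dividends) I = 3.70·e^(−0.0363·1/12) + 8.51·e^(−0.0363·4/12) = 12.0965
Current forward F = (S − I)·e^(rT) = (283.92 − 12.0965)·e^(0.0363·9/12) = 271.8235 × 1.027599 = 279.3256
Value (long) = (F − K)·e^(−rT) = (279.3256 − 267.29) × 0.973142 = 11.7123
Value = €11.71

€11.71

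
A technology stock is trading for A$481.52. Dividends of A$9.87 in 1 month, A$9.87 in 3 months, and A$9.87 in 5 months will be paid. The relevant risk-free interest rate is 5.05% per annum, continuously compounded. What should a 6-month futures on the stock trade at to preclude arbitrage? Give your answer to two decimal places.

A$463.85

PV(dividends) I = 9.87·e^(−0.0505·1/12) + 9.87·e^(−0.0505·3/12) + 9.87·e^(−0.0505·5/12)
I = 9.8286 + 9.7462 + 9.6645 = 29.2393
F = (S − I)·e^(rT) = (481.52 − 29.2393) · e^(0.0505·6/12)
= 452.2807 · e^0.025250 = 452.2807 × 1.025571 = A$463.85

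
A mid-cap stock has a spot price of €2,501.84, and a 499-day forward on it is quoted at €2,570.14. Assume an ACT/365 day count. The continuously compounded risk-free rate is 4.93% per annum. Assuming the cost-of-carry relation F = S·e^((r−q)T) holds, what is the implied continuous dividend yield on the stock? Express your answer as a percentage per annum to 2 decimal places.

2.96%

From F = S·e^((r−q)T): (r − q) = ln(F/S)/T
ln(2570.14/2501.84) = ln(1.027300) = 0.026934
(r − q) = 0.026934 / (499/365) = 0.019701
q = r − ln(F/S)/T = 0.0493 − 0.019701 = 0.029599
q = 2.96%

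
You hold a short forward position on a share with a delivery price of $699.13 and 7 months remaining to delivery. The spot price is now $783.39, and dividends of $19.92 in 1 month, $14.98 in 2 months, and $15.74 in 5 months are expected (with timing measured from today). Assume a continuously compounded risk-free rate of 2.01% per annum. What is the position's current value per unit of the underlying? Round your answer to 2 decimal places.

-$41.98

PV(remaining dividends) I = 19.92·e^(−0.0201·1/12) + 14.98·e^(−0.0201·2/12) + 15.74·e^(−0.0201·5/12) = 50.4253
Current forward F = (S − I)·e^(rT) = (783.39 − 50.4253)·e^(0.0201·7/12) = 732.9647 × 1.011794 = 741.6093
Value (long) = (F − K)·e^(−rT) = (741.6093 − 699.13) × 0.988343 = 41.9841
Short position value = −(long value) = -$41.98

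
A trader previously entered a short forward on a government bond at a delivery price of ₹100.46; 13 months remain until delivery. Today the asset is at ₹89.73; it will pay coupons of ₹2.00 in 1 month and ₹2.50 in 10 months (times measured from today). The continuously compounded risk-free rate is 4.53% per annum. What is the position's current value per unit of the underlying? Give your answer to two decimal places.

PV(remaining coupons) I = 2.00·e^(−0.0453·1/12) + 2.50·e^(−0.0453·10/12) = 4.3998
Current forward F = (S − I)·e^(rT) = (89.73 − 4.3998)·e^(0.0453·13/12) = 85.3302 × 1.050299 = 89.6222
Value (long) = (F − K)·e^(−rT) = (89.6222 − 100.46) × 0.952110 = -10.3188
Short position value = −(long value) = ₹10.32

₹10.32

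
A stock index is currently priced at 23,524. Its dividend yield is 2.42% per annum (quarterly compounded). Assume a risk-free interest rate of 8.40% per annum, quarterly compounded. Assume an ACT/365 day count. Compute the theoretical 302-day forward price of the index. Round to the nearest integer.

24,701

F = S · (1+r/4)^(4T) / (1+q/4)^(4T)
= 23524 × 1.071202 / 1.020163 = 23524 × 1.050030
F = 24,701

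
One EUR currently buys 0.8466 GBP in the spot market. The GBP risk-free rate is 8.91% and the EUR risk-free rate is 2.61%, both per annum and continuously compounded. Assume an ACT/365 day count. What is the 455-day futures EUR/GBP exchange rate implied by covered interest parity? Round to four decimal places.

0.9158

F = S·e^((r_GBP − r_EUR)T) = 0.8466 · e^((0.0891 − 0.0261) × 455/365)
= 0.8466 · e^0.078534 = 0.8466 × 1.081700
F = 0.9158 GBP per EUR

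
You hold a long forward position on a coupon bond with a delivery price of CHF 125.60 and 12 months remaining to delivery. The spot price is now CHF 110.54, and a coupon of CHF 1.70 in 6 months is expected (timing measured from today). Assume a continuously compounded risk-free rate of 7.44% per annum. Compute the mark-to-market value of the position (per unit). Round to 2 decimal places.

PV(remaining coupons) I = 1.70·e^(−0.0744·6/12) = 1.6379
Current forward F = (S − I)·e^(rT) = (110.54 − 1.6379)·e^(0.0744·12/12) = 108.9021 × 1.077238 = 117.3135
Value (long) = (F − K)·e^(−rT) = (117.3135 − 125.60) × 0.928300 = -7.6924
Value = -CHF 7.69

-CHF 7.69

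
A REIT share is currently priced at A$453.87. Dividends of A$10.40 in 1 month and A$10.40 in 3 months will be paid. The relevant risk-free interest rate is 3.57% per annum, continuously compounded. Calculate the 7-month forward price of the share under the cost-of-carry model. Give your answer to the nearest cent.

PV(dividends) I = 10.40·e^(−0.0357·1/12) + 10.40·e^(−0.0357·3/12)
I = 10.3691 + 10.3076 = 20.6767
F = (S − I)·e^(rT) = (453.87 − 20.6767) · e^(0.0357·7/12)
= 433.1933 · e^0.020825 = 433.1933 × 1.021043 = A$442.31

A$442.31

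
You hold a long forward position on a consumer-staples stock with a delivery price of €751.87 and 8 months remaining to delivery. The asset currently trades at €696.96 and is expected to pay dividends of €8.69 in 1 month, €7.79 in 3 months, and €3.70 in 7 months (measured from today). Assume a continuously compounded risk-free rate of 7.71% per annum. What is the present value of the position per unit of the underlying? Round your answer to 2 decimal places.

-€37.05

PV(remaining dividends) I = 8.69·e^(−0.0771·1/12) + 7.79·e^(−0.0771·3/12) + 3.70·e^(−0.0771·7/12) = 19.8129
Current forward F = (S − I)·e^(rT) = (696.96 − 19.8129)·e^(0.0771·8/12) = 677.1471 × 1.052744 = 712.8625
Value (long) = (F − K)·e^(−rT) = (712.8625 − 751.87) × 0.949899 = -37.0532
Value = -€37.05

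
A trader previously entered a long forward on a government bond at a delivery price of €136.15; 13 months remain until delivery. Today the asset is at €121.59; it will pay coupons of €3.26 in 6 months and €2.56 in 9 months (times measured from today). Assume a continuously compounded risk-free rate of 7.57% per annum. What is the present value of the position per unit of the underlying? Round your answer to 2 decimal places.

PV(remaining coupons) I = 3.26·e^(−0.0757·6/12) + 2.56·e^(−0.0757·9/12) = 5.5576
Current forward F = (S − I)·e^(rT) = (121.59 − 5.5576)·e^(0.0757·13/12) = 116.0324 × 1.085465 = 125.9491
Value (long) = (F − K)·e^(−rT) = (125.9491 − 136.15) × 0.921264 = -9.3977
Value = -€9.40

-€9.40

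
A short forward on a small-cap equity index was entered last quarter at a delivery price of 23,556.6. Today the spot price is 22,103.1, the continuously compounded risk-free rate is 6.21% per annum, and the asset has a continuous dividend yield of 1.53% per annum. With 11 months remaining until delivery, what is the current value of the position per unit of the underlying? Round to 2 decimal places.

Current fair forward for the remaining 11 months: F = S·e^((r − q)·T), (r − q) = 0.0621 − 0.0153 = 0.0468
F = 22103.1 · e^(0.0468 × 11/12) = 22103.1 × 1.04383351 = 23071.9565
Value of long forward = (F − K)·e^(−rT) = (23071.9565 − 23556.6) · e^(−0.0621·11/12)
= -484.6435 × 0.94466492 = -457.83
Short position value = −(long value) = 457.83

457.83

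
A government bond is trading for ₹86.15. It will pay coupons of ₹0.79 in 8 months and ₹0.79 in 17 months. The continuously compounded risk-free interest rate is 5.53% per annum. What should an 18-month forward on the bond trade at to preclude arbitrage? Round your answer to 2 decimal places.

₹91.98

PV(coupons) I = 0.79·e^(−0.0553·8/12) + 0.79·e^(−0.0553·17/12)
I = 0.7614 + 0.7305 = 1.4919
F = (S − I)·e^(rT) = (86.15 − 1.4919) · e^(0.0553·18/12)
= 84.6581 · e^0.082950 = 84.6581 × 1.086487 = ₹91.98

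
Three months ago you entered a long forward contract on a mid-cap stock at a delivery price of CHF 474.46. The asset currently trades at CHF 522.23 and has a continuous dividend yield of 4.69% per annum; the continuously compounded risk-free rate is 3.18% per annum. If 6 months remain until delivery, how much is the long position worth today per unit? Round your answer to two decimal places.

Current fair forward for the remaining 6 months: F = S·e^((r − q)·T), (r − q) = 0.0318 − 0.0469 = -0.0151
F = 522.23 · e^(-0.0151 × 6/12) = 522.23 × 0.992478 = 518.3018
Value of long forward = (F − K)·e^(−rT) = (518.3018 − 474.46) · e^(−0.0318·6/12)
= 43.8418 × 0.984226 = 43.15

CHF 43.15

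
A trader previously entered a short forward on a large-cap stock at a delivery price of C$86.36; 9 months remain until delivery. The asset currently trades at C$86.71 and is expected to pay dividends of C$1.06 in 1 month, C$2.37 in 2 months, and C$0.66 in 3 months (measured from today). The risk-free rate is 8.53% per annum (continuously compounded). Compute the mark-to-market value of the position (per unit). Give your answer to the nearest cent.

-C$1.67

PV(remaining dividends) I = 1.06·e^(−0.0853·1/12) + 2.37·e^(−0.0853·2/12) + 0.66·e^(−0.0853·3/12) = 4.0351
Current forward F = (S − I)·e^(rT) = (86.71 − 4.0351)·e^(0.0853·9/12) = 82.6749 × 1.066066 = 88.1369
Value (long) = (F − K)·e^(−rT) = (88.1369 − 86.36) × 0.938028 = 1.6668
Short position value = −(long value) = -C$1.67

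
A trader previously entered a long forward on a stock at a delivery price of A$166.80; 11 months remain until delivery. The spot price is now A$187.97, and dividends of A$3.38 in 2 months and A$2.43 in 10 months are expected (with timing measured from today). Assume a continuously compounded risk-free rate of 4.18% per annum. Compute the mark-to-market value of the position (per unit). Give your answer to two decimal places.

A$21.74

PV(remaining dividends) I = 3.38·e^(−0.0418·2/12) + 2.43·e^(−0.0418·10/12) = 5.7033
Current forward F = (S − I)·e^(rT) = (187.97 − 5.7033)·e^(0.0418·11/12) = 182.2667 × 1.039060 = 189.3860
Value (long) = (F − K)·e^(−rT) = (189.3860 − 166.80) × 0.962408 = 21.7369
Value = A$21.74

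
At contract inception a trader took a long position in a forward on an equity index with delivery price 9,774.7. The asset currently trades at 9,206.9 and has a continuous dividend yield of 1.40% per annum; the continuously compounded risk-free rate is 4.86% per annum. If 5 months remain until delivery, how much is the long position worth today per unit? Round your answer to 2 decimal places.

Current fair forward for the remaining 5 months: F = S·e^((r − q)·T), (r − q) = 0.0486 − 0.0140 = 0.0346
F = 9206.9 · e^(0.0346 × 5/12) = 9206.9 × 1.01452109 = 9340.5942
Value of long forward = (F − K)·e^(−rT) = (9340.5942 − 9774.7) · e^(−0.0486·5/12)
= -434.1058 × 0.97995365 = -425.40

-425.40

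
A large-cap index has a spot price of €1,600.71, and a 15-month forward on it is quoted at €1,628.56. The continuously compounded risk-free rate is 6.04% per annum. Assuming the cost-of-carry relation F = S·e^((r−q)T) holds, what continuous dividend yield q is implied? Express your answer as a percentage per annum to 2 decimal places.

4.66%

From F = S·e^((r−q)T): (r − q) = ln(F/S)/T
ln(1628.56/1600.71) = ln(1.017399) = 0.017249
(r − q) = 0.017249 / (15/12) = 0.013799
q = r − ln(F/S)/T = 0.0604 − 0.013799 = 0.046601
q = 4.66%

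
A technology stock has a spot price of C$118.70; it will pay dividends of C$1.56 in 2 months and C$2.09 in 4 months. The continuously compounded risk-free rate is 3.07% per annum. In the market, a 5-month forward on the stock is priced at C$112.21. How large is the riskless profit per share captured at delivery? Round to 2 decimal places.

C$4.35 per share

PV(dividends) I = 1.56·e^(−0.0307·2/12) + 2.09·e^(−0.0307·4/12) = 3.6208
Fair forward F* = (S − I)·e^(rT) = (118.70 − 3.6208)·e^0.012792 = 115.0792 × 1.012874 = 116.5607
Market C$112.21 < fair 116.5607: forward underpriced → reverse cash-and-carry (short the stock, invest proceeds at r, pay the dividends, go long the forward).
Profit at T = |F_mkt − F*| = |112.21 − 116.5607| = C$4.35 per share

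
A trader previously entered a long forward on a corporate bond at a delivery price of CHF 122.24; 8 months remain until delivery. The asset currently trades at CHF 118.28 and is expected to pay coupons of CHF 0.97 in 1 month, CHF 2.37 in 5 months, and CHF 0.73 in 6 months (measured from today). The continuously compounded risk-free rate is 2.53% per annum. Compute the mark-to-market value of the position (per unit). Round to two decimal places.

-CHF 5.95

PV(remaining coupons) I = 0.97·e^(−0.0253·1/12) + 2.37·e^(−0.0253·5/12) + 0.73·e^(−0.0253·6/12) = 4.0339
Current forward F = (S − I)·e^(rT) = (118.28 − 4.0339)·e^(0.0253·8/12) = 114.2461 × 1.017010 = 116.1894
Value (long) = (F − K)·e^(−rT) = (116.1894 − 122.24) × 0.983275 = -5.9494
Value = -CHF 5.95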